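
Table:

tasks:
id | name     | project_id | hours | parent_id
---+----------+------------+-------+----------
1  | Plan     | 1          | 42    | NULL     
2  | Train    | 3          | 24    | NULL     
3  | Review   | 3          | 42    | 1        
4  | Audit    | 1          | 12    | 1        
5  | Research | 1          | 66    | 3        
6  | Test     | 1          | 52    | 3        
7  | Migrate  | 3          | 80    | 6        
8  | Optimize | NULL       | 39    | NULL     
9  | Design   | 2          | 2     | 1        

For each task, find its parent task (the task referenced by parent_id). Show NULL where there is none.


This is a self-join: tasks is joined to a second copy of itself, matching each row's parent_id to another row's id. Use LEFT JOIN so rows with parent_id=NULL are kept.
  - task 1 (Plan): parent_id=NULL -> NULL
  - task 2 (Train): parent_id=NULL -> NULL
  - task 3 (Review): parent_id=1 -> Plan
  - task 4 (Audit): parent_id=1 -> Plan
  - task 5 (Research): parent_id=3 -> Review
  - task 6 (Test): parent_id=3 -> Review
  - task 7 (Migrate): parent_id=6 -> Test
  - task 8 (Optimize): parent_id=NULL -> NULL
  - task 9 (Design): parent_id=1 -> Plan

SQL:
SELECT a.name AS item, b.name AS parent
FROM tasks a
LEFT JOIN tasks b ON a.parent_id = b.id

Result:
item     | parent
---------+-------
Plan     | NULL  
Train    | NULL  
Review   | Plan  
Audit    | Plan  
Research | Review
Test     | Review
Migrate  | Test  
Optimize | NULL  
Design   | Plan  


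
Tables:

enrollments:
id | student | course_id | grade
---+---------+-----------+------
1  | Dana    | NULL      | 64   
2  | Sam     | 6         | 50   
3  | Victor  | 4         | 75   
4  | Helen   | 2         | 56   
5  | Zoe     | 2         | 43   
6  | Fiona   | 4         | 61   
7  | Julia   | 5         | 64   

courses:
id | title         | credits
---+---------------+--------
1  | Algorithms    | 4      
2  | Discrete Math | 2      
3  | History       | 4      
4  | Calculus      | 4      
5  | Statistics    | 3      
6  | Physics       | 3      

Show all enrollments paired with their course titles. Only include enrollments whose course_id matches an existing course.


INNER JOIN keeps only enrollments rows whose course_id matches an id in courses. Walk through each enrollment:
  - enrollment 1 (Dana): course_id=NULL, no match -> dropped
  - enrollment 2 (Sam): course_id=6 -> matches Physics
  - enrollment 3 (Victor): course_id=4 -> matches Calculus
  - enrollment 4 (Helen): course_id=2 -> matches Discrete Math
  - enrollment 5 (Zoe): course_id=2 -> matches Discrete Math
  - enrollment 6 (Fiona): course_id=4 -> matches Calculus
  - enrollment 7 (Julia): course_id=5 -> matches Statistics
So 1 of 7 rows is dropped.

SQL:
SELECT a.student, b.title AS course
FROM enrollments a
INNER JOIN courses b ON a.course_id = b.id

Result:
student | course       
--------+--------------
Sam     | Physics      
Victor  | Calculus     
Helen   | Discrete Math
Zoe     | Discrete Math
Fiona   | Calculus     
Julia   | Statistics   


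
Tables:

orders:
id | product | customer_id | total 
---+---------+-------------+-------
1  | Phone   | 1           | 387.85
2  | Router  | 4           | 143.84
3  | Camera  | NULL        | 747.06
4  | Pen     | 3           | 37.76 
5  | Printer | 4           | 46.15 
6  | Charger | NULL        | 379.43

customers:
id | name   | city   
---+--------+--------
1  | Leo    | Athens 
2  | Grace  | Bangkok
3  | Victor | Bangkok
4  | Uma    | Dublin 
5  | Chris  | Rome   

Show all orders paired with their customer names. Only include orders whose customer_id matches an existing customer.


INNER JOIN keeps only orders rows whose customer_id matches an id in customers. Walk through each order:
  - order 1 (Phone): customer_id=1 -> matches Leo
  - order 2 (Router): customer_id=4 -> matches Uma
  - order 3 (Camera): customer_id=NULL, no match -> dropped
  - order 4 (Pen): customer_id=3 -> matches Victor
  - order 5 (Printer): customer_id=4 -> matches Uma
  - order 6 (Charger): customer_id=NULL, no match -> dropped
So 2 of 6 rows are dropped.

SQL:
SELECT a.product, b.name AS customer
FROM orders a
INNER JOIN customers b ON a.customer_id = b.id

Result:
product | customer
--------+---------
Phone   | Leo     
Router  | Uma     
Pen     | Victor  
Printer | Uma     


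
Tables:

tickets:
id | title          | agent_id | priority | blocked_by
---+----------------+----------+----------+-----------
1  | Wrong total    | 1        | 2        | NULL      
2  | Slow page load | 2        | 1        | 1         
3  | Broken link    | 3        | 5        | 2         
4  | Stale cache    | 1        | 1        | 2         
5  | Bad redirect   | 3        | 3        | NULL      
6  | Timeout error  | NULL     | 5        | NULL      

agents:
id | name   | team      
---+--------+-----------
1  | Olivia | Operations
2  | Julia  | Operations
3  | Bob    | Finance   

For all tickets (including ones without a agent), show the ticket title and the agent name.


LEFT JOIN keeps every row from tickets (the left table); where agent_id has no match in agents, the agent columns become NULL. Walk through each ticket:
  - ticket 1 (Wrong total): agent_id=1 -> matches Olivia
  - ticket 2 (Slow page load): agent_id=2 -> matches Julia
  - ticket 3 (Broken link): agent_id=3 -> matches Bob
  - ticket 4 (Stale cache): agent_id=1 -> matches Olivia
  - ticket 5 (Bad redirect): agent_id=3 -> matches Bob
  - ticket 6 (Timeout error): agent_id=NULL, no match -> kept with NULL
All 6 rows appear; 1 has NULL agent.

SQL:
SELECT a.title, b.name AS agent
FROM tickets a
LEFT JOIN agents b ON a.agent_id = b.id

Result:
title          | agent 
---------------+-------
Wrong total    | Olivia
Slow page load | Julia 
Broken link    | Bob   
Stale cache    | Olivia
Bad redirect   | Bob   
Timeout error  | NULL  


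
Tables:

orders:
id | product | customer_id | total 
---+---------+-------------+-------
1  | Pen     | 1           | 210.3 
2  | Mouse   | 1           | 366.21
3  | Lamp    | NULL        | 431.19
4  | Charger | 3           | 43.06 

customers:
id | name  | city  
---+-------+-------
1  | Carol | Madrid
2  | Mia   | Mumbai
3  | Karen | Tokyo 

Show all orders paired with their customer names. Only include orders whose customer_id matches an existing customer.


INNER JOIN keeps only orders rows whose customer_id matches an id in customers. Walk through each order:
  - order 1 (Pen): customer_id=1 -> matches Carol
  - order 2 (Mouse): customer_id=1 -> matches Carol
  - order 3 (Lamp): customer_id=NULL, no match -> dropped
  - order 4 (Charger): customer_id=3 -> matches Karen
So 1 of 4 rows is dropped.

SQL:
SELECT a.product, b.name AS customer
FROM orders a
INNER JOIN customers b ON a.customer_id = b.id

Result:
product | customer
--------+---------
Pen     | Carol   
Mouse   | Carol   
Charger | Karen   


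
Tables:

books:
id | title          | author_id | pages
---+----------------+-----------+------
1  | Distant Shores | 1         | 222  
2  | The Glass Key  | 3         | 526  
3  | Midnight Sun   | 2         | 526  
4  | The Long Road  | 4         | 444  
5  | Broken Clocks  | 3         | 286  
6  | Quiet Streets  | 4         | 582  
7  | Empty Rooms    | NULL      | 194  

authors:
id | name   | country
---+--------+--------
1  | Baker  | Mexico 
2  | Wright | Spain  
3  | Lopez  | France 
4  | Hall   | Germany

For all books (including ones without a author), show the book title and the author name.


LEFT JOIN keeps every row from books (the left table); where author_id has no match in authors, the author columns become NULL. Walk through each book:
  - book 1 (Distant Shores): author_id=1 -> matches Baker
  - book 2 (The Glass Key): author_id=3 -> matches Lopez
  - book 3 (Midnight Sun): author_id=2 -> matches Wright
  - book 4 (The Long Road): author_id=4 -> matches Hall
  - book 5 (Broken Clocks): author_id=3 -> matches Lopez
  - book 6 (Quiet Streets): author_id=4 -> matches Hall
  - book 7 (Empty Rooms): author_id=NULL, no match -> kept with NULL
All 7 rows appear; 1 has NULL author.

SQL:
SELECT a.title, b.name AS author
FROM books a
LEFT JOIN authors b ON a.author_id = b.id

Result:
title          | author
---------------+-------
Distant Shores | Baker 
The Glass Key  | Lopez 
Midnight Sun   | Wright
The Long Road  | Hall  
Broken Clocks  | Lopez 
Quiet Streets  | Hall  
Empty Rooms    | NULL  


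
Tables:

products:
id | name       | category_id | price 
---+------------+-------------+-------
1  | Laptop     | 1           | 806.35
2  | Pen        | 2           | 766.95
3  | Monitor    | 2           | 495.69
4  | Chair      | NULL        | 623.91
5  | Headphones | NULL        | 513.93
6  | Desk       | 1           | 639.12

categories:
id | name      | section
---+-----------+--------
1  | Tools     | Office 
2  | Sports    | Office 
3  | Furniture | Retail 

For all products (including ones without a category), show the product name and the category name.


LEFT JOIN keeps every row from products (the left table); where category_id has no match in categories, the category columns become NULL. Walk through each product:
  - product 1 (Laptop): category_id=1 -> matches Tools
  - product 2 (Pen): category_id=2 -> matches Sports
  - product 3 (Monitor): category_id=2 -> matches Sports
  - product 4 (Chair): category_id=NULL, no match -> kept with NULL
  - product 5 (Headphones): category_id=NULL, no match -> kept with NULL
  - product 6 (Desk): category_id=1 -> matches Tools
All 6 rows appear; 2 have NULL category.

SQL:
SELECT a.name, b.name AS category
FROM products a
LEFT JOIN categories b ON a.category_id = b.id

Result:
name       | category
-----------+---------
Laptop     | Tools   
Pen        | Sports  
Monitor    | Sports  
Chair      | NULL    
Headphones | NULL    
Desk       | Tools   


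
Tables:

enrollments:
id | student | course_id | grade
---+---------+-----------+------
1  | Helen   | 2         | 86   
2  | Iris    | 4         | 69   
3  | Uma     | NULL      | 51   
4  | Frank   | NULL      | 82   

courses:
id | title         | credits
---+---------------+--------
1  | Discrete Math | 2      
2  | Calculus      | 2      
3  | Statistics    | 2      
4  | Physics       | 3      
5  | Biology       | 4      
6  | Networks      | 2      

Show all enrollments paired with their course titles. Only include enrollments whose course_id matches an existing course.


INNER JOIN keeps only enrollments rows whose course_id matches an id in courses. Walk through each enrollment:
  - enrollment 1 (Helen): course_id=2 -> matches Calculus
  - enrollment 2 (Iris): course_id=4 -> matches Physics
  - enrollment 3 (Uma): course_id=NULL, no match -> dropped
  - enrollment 4 (Frank): course_id=NULL, no match -> dropped
So 2 of 4 rows are dropped.

SQL:
SELECT a.student, b.title AS course
FROM enrollments a
INNER JOIN courses b ON a.course_id = b.id

Result:
student | course  
--------+---------
Helen   | Calculus
Iris    | Physics 


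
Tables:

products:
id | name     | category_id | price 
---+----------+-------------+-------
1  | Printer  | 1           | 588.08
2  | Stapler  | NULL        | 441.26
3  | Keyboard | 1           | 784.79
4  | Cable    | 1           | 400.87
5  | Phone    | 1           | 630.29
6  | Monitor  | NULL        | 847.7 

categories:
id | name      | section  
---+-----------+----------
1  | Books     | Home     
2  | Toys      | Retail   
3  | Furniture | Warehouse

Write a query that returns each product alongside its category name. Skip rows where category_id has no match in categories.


INNER JOIN keeps only products rows whose category_id matches an id in categories. Walk through each product:
  - product 1 (Printer): category_id=1 -> matches Books
  - product 2 (Stapler): category_id=NULL, no match -> dropped
  - product 3 (Keyboard): category_id=1 -> matches Books
  - product 4 (Cable): category_id=1 -> matches Books
  - product 5 (Phone): category_id=1 -> matches Books
  - product 6 (Monitor): category_id=NULL, no match -> dropped
So 2 of 6 rows are dropped.

SQL:
SELECT a.name, b.name AS category
FROM products a
INNER JOIN categories b ON a.category_id = b.id

Result:
name     | category
---------+---------
Printer  | Books   
Keyboard | Books   
Cable    | Books   
Phone    | Books   


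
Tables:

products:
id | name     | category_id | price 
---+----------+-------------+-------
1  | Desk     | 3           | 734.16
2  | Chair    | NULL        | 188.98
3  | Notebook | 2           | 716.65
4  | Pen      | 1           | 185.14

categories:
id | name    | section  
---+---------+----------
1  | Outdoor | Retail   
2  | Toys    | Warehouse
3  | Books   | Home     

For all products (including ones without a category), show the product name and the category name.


LEFT JOIN keeps every row from products (the left table); where category_id has no match in categories, the category columns become NULL. Walk through each product:
  - product 1 (Desk): category_id=3 -> matches Books
  - product 2 (Chair): category_id=NULL, no match -> kept with NULL
  - product 3 (Notebook): category_id=2 -> matches Toys
  - product 4 (Pen): category_id=1 -> matches Outdoor
All 4 rows appear; 1 has NULL category.

SQL:
SELECT a.name, b.name AS category
FROM products a
LEFT JOIN categories b ON a.category_id = b.id

Result:
name     | category
---------+---------
Desk     | Books   
Chair    | NULL    
Notebook | Toys    
Pen      | Outdoor 


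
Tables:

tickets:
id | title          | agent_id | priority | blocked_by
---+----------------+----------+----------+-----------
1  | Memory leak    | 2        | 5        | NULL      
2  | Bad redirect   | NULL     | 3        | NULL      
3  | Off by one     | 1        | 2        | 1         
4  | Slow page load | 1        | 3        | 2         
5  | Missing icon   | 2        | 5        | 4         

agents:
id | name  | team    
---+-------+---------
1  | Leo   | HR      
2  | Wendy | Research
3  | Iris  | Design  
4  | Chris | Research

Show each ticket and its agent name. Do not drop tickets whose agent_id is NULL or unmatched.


LEFT JOIN keeps every row from tickets (the left table); where agent_id has no match in agents, the agent columns become NULL. Walk through each ticket:
  - ticket 1 (Memory leak): agent_id=2 -> matches Wendy
  - ticket 2 (Bad redirect): agent_id=NULL, no match -> kept with NULL
  - ticket 3 (Off by one): agent_id=1 -> matches Leo
  - ticket 4 (Slow page load): agent_id=1 -> matches Leo
  - ticket 5 (Missing icon): agent_id=2 -> matches Wendy
All 5 rows appear; 1 has NULL agent.

SQL:
SELECT a.title, b.name AS agent
FROM tickets a
LEFT JOIN agents b ON a.agent_id = b.id

Result:
title          | agent
---------------+------
Memory leak    | Wendy
Bad redirect   | NULL 
Off by one     | Leo  
Slow page load | Leo  
Missing icon   | Wendy


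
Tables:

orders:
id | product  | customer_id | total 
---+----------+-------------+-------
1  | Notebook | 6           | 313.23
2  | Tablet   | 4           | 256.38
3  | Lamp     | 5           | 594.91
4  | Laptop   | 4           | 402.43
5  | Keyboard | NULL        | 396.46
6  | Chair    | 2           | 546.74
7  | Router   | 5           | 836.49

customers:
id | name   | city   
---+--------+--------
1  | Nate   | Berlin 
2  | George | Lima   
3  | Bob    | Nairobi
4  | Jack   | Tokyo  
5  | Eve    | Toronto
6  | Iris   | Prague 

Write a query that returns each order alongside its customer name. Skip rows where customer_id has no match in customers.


INNER JOIN keeps only orders rows whose customer_id matches an id in customers. Walk through each order:
  - order 1 (Notebook): customer_id=6 -> matches Iris
  - order 2 (Tablet): customer_id=4 -> matches Jack
  - order 3 (Lamp): customer_id=5 -> matches Eve
  - order 4 (Laptop): customer_id=4 -> matches Jack
  - order 5 (Keyboard): customer_id=NULL, no match -> dropped
  - order 6 (Chair): customer_id=2 -> matches George
  - order 7 (Router): customer_id=5 -> matches Eve
So 1 of 7 rows is dropped.

SQL:
SELECT a.product, b.name AS customer
FROM orders a
INNER JOIN customers b ON a.customer_id = b.id

Result:
product  | customer
---------+---------
Notebook | Iris    
Tablet   | Jack    
Lamp     | Eve     
Laptop   | Jack    
Chair    | George  
Router   | Eve     


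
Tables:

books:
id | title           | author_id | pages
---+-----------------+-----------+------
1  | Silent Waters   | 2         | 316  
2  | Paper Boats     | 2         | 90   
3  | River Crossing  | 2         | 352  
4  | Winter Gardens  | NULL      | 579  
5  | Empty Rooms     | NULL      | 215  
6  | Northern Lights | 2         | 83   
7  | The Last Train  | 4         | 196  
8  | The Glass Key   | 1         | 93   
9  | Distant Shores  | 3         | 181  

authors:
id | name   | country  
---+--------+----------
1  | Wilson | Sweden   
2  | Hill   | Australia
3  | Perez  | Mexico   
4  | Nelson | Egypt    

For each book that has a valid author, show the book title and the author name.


INNER JOIN keeps only books rows whose author_id matches an id in authors. Walk through each book:
  - book 1 (Silent Waters): author_id=2 -> matches Hill
  - book 2 (Paper Boats): author_id=2 -> matches Hill
  - book 3 (River Crossing): author_id=2 -> matches Hill
  - book 4 (Winter Gardens): author_id=NULL, no match -> dropped
  - book 5 (Empty Rooms): author_id=NULL, no match -> dropped
  - book 6 (Northern Lights): author_id=2 -> matches Hill
  - book 7 (The Last Train): author_id=4 -> matches Nelson
  - book 8 (The Glass Key): author_id=1 -> matches Wilson
  - book 9 (Distant Shores): author_id=3 -> matches Perez
So 2 of 9 rows are dropped.

SQL:
SELECT a.title, b.name AS author
FROM books a
INNER JOIN authors b ON a.author_id = b.id

Result:
title           | author
----------------+-------
Silent Waters   | Hill  
Paper Boats     | Hill  
River Crossing  | Hill  
Northern Lights | Hill  
The Last Train  | Nelson
The Glass Key   | Wilson
Distant Shores  | Perez 


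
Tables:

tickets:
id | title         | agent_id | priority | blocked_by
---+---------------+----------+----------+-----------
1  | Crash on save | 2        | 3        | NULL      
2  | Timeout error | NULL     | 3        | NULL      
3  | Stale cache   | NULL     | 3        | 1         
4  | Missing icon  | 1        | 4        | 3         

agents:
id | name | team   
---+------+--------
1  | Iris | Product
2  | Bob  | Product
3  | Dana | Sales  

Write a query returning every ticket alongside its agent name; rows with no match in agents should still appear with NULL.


LEFT JOIN keeps every row from tickets (the left table); where agent_id has no match in agents, the agent columns become NULL. Walk through each ticket:
  - ticket 1 (Crash on save): agent_id=2 -> matches Bob
  - ticket 2 (Timeout error): agent_id=NULL, no match -> kept with NULL
  - ticket 3 (Stale cache): agent_id=NULL, no match -> kept with NULL
  - ticket 4 (Missing icon): agent_id=1 -> matches Iris
All 4 rows appear; 2 have NULL agent.

SQL:
SELECT a.title, b.name AS agent
FROM tickets a
LEFT JOIN agents b ON a.agent_id = b.id

Result:
title         | agent
--------------+------
Crash on save | Bob  
Timeout error | NULL 
Stale cache   | NULL 
Missing icon  | Iris 


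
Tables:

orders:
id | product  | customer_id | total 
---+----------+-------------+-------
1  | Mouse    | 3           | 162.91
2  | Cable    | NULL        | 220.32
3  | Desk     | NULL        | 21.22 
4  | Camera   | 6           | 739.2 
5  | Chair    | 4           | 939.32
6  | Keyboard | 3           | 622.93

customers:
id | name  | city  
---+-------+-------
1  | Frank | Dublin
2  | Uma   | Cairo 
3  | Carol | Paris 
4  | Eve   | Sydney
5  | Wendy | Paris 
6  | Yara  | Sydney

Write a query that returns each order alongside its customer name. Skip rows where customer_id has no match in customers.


INNER JOIN keeps only orders rows whose customer_id matches an id in customers. Walk through each order:
  - order 1 (Mouse): customer_id=3 -> matches Carol
  - order 2 (Cable): customer_id=NULL, no match -> dropped
  - order 3 (Desk): customer_id=NULL, no match -> dropped
  - order 4 (Camera): customer_id=6 -> matches Yara
  - order 5 (Chair): customer_id=4 -> matches Eve
  - order 6 (Keyboard): customer_id=3 -> matches Carol
So 2 of 6 rows are dropped.

SQL:
SELECT a.product, b.name AS customer
FROM orders a
INNER JOIN customers b ON a.customer_id = b.id

Result:
product  | customer
---------+---------
Mouse    | Carol   
Camera   | Yara    
Chair    | Eve     
Keyboard | Carol   


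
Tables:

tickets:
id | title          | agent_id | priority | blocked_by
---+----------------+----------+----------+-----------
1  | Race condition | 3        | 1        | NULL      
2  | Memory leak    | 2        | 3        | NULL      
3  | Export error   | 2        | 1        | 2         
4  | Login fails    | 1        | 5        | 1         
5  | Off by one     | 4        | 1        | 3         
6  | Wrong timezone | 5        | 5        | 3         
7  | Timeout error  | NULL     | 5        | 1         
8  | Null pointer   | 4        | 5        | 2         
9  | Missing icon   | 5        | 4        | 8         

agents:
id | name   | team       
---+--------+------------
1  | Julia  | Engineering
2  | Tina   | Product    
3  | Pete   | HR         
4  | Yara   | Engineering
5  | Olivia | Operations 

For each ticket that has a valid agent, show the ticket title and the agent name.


INNER JOIN keeps only tickets rows whose agent_id matches an id in agents. Walk through each ticket:
  - ticket 1 (Race condition): agent_id=3 -> matches Pete
  - ticket 2 (Memory leak): agent_id=2 -> matches Tina
  - ticket 3 (Export error): agent_id=2 -> matches Tina
  - ticket 4 (Login fails): agent_id=1 -> matches Julia
  - ticket 5 (Off by one): agent_id=4 -> matches Yara
  - ticket 6 (Wrong timezone): agent_id=5 -> matches Olivia
  - ticket 7 (Timeout error): agent_id=NULL, no match -> dropped
  - ticket 8 (Null pointer): agent_id=4 -> matches Yara
  - ticket 9 (Missing icon): agent_id=5 -> matches Olivia
So 1 of 9 rows is dropped.

SQL:
SELECT a.title, b.name AS agent
FROM tickets a
INNER JOIN agents b ON a.agent_id = b.id

Result:
title          | agent 
---------------+-------
Race condition | Pete  
Memory leak    | Tina  
Export error   | Tina  
Login fails    | Julia 
Off by one     | Yara  
Wrong timezone | Olivia
Null pointer   | Yara  
Missing icon   | Olivia


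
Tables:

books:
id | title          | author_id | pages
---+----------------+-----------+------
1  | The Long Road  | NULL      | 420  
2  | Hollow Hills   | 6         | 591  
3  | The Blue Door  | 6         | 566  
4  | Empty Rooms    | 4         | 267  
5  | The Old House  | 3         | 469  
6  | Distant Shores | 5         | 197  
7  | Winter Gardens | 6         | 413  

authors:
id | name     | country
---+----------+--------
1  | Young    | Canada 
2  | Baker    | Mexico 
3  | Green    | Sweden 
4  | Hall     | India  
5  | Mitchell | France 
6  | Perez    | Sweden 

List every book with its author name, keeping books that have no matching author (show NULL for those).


LEFT JOIN keeps every row from books (the left table); where author_id has no match in authors, the author columns become NULL. Walk through each book:
  - book 1 (The Long Road): author_id=NULL, no match -> kept with NULL
  - book 2 (Hollow Hills): author_id=6 -> matches Perez
  - book 3 (The Blue Door): author_id=6 -> matches Perez
  - book 4 (Empty Rooms): author_id=4 -> matches Hall
  - book 5 (The Old House): author_id=3 -> matches Green
  - book 6 (Distant Shores): author_id=5 -> matches Mitchell
  - book 7 (Winter Gardens): author_id=6 -> matches Perez
All 7 rows appear; 1 has NULL author.

SQL:
SELECT a.title, b.name AS author
FROM books a
LEFT JOIN authors b ON a.author_id = b.id

Result:
title          | author  
---------------+---------
The Long Road  | NULL    
Hollow Hills   | Perez   
The Blue Door  | Perez   
Empty Rooms    | Hall    
The Old House  | Green   
Distant Shores | Mitchell
Winter Gardens | Perez   


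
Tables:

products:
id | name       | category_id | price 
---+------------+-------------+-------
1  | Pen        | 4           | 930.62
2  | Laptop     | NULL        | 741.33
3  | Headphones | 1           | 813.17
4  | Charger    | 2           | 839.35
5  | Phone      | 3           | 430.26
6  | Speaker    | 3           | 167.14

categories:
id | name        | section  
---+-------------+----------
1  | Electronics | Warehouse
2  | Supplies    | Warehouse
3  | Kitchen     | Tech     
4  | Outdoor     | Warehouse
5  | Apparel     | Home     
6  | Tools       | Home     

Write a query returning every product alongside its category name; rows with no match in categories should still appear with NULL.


LEFT JOIN keeps every row from products (the left table); where category_id has no match in categories, the category columns become NULL. Walk through each product:
  - product 1 (Pen): category_id=4 -> matches Outdoor
  - product 2 (Laptop): category_id=NULL, no match -> kept with NULL
  - product 3 (Headphones): category_id=1 -> matches Electronics
  - product 4 (Charger): category_id=2 -> matches Supplies
  - product 5 (Phone): category_id=3 -> matches Kitchen
  - product 6 (Speaker): category_id=3 -> matches Kitchen
All 6 rows appear; 1 has NULL category.

SQL:
SELECT a.name, b.name AS category
FROM products a
LEFT JOIN categories b ON a.category_id = b.id

Result:
name       | category   
-----------+------------
Pen        | Outdoor    
Laptop     | NULL       
Headphones | Electronics
Charger    | Supplies   
Phone      | Kitchen    
Speaker    | Kitchen    


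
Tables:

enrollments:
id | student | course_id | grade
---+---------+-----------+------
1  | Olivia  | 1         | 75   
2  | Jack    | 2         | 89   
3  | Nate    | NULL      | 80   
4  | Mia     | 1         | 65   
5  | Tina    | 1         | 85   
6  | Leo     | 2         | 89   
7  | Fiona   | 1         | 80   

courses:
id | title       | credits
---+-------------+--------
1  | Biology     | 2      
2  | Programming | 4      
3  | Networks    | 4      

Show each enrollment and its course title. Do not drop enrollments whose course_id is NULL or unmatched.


LEFT JOIN keeps every row from enrollments (the left table); where course_id has no match in courses, the course columns become NULL. Walk through each enrollment:
  - enrollment 1 (Olivia): course_id=1 -> matches Biology
  - enrollment 2 (Jack): course_id=2 -> matches Programming
  - enrollment 3 (Nate): course_id=NULL, no match -> kept with NULL
  - enrollment 4 (Mia): course_id=1 -> matches Biology
  - enrollment 5 (Tina): course_id=1 -> matches Biology
  - enrollment 6 (Leo): course_id=2 -> matches Programming
  - enrollment 7 (Fiona): course_id=1 -> matches Biology
All 7 rows appear; 1 has NULL course.

SQL:
SELECT a.student, b.title AS course
FROM enrollments a
LEFT JOIN courses b ON a.course_id = b.id

Result:
student | course     
--------+------------
Olivia  | Biology    
Jack    | Programming
Nate    | NULL       
Mia     | Biology    
Tina    | Biology    
Leo     | Programming
Fiona   | Biology    


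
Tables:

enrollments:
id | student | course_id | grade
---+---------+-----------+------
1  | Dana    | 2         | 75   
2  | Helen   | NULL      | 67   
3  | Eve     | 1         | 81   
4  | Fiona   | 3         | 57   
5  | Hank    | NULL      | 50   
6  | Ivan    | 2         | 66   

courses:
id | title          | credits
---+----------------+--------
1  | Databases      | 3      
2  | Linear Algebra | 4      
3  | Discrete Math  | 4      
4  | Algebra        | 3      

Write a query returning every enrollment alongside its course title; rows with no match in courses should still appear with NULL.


LEFT JOIN keeps every row from enrollments (the left table); where course_id has no match in courses, the course columns become NULL. Walk through each enrollment:
  - enrollment 1 (Dana): course_id=2 -> matches Linear Algebra
  - enrollment 2 (Helen): course_id=NULL, no match -> kept with NULL
  - enrollment 3 (Eve): course_id=1 -> matches Databases
  - enrollment 4 (Fiona): course_id=3 -> matches Discrete Math
  - enrollment 5 (Hank): course_id=NULL, no match -> kept with NULL
  - enrollment 6 (Ivan): course_id=2 -> matches Linear Algebra
All 6 rows appear; 2 have NULL course.

SQL:
SELECT a.student, b.title AS course
FROM enrollments a
LEFT JOIN courses b ON a.course_id = b.id

Result:
student | course        
--------+---------------
Dana    | Linear Algebra
Helen   | NULL          
Eve     | Databases     
Fiona   | Discrete Math 
Hank    | NULL          
Ivan    | Linear Algebra


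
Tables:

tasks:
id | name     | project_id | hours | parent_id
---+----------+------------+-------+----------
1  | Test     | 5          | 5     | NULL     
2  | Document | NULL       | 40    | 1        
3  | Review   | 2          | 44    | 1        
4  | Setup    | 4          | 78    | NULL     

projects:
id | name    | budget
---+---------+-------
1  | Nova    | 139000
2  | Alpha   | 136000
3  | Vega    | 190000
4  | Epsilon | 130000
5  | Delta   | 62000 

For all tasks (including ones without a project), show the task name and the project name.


LEFT JOIN keeps every row from tasks (the left table); where project_id has no match in projects, the project columns become NULL. Walk through each task:
  - task 1 (Test): project_id=5 -> matches Delta
  - task 2 (Document): project_id=NULL, no match -> kept with NULL
  - task 3 (Review): project_id=2 -> matches Alpha
  - task 4 (Setup): project_id=4 -> matches Epsilon
All 4 rows appear; 1 has NULL project.

SQL:
SELECT a.name, b.name AS project
FROM tasks a
LEFT JOIN projects b ON a.project_id = b.id

Result:
name     | project
---------+--------
Test     | Delta  
Document | NULL   
Review   | Alpha  
Setup    | Epsilon


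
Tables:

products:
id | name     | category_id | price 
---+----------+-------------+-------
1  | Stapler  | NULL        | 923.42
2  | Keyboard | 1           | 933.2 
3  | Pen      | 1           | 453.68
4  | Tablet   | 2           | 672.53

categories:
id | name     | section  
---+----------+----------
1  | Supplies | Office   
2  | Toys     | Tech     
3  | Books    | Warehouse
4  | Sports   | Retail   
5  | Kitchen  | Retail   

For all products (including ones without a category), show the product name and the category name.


LEFT JOIN keeps every row from products (the left table); where category_id has no match in categories, the category columns become NULL. Walk through each product:
  - product 1 (Stapler): category_id=NULL, no match -> kept with NULL
  - product 2 (Keyboard): category_id=1 -> matches Supplies
  - product 3 (Pen): category_id=1 -> matches Supplies
  - product 4 (Tablet): category_id=2 -> matches Toys
All 4 rows appear; 1 has NULL category.

SQL:
SELECT a.name, b.name AS category
FROM products a
LEFT JOIN categories b ON a.category_id = b.id

Result:
name     | category
---------+---------
Stapler  | NULL    
Keyboard | Supplies
Pen      | Supplies
Tablet   | Toys    


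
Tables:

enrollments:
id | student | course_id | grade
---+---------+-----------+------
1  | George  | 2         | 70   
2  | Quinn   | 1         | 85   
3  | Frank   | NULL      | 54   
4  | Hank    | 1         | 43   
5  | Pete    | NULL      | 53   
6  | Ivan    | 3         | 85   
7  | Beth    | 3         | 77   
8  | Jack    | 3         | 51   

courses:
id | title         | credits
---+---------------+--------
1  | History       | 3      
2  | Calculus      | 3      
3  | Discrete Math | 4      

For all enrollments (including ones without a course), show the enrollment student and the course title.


LEFT JOIN keeps every row from enrollments (the left table); where course_id has no match in courses, the course columns become NULL. Walk through each enrollment:
  - enrollment 1 (George): course_id=2 -> matches Calculus
  - enrollment 2 (Quinn): course_id=1 -> matches History
  - enrollment 3 (Frank): course_id=NULL, no match -> kept with NULL
  - enrollment 4 (Hank): course_id=1 -> matches History
  - enrollment 5 (Pete): course_id=NULL, no match -> kept with NULL
  - enrollment 6 (Ivan): course_id=3 -> matches Discrete Math
  - enrollment 7 (Beth): course_id=3 -> matches Discrete Math
  - enrollment 8 (Jack): course_id=3 -> matches Discrete Math
All 8 rows appear; 2 have NULL course.

SQL:
SELECT a.student, b.title AS course
FROM enrollments a
LEFT JOIN courses b ON a.course_id = b.id

Result:
student | course       
--------+--------------
George  | Calculus     
Quinn   | History      
Frank   | NULL         
Hank    | History      
Pete    | NULL         
Ivan    | Discrete Math
Beth    | Discrete Math
Jack    | Discrete Math


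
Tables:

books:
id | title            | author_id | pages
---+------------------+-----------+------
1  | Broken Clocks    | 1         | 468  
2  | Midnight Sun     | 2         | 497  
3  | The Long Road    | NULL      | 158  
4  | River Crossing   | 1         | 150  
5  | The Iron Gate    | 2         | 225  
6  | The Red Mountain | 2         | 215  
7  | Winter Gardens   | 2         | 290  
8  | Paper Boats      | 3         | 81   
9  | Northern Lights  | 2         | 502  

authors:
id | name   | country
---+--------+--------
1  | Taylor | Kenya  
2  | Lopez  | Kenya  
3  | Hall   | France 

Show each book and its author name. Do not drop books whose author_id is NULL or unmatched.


LEFT JOIN keeps every row from books (the left table); where author_id has no match in authors, the author columns become NULL. Walk through each book:
  - book 1 (Broken Clocks): author_id=1 -> matches Taylor
  - book 2 (Midnight Sun): author_id=2 -> matches Lopez
  - book 3 (The Long Road): author_id=NULL, no match -> kept with NULL
  - book 4 (River Crossing): author_id=1 -> matches Taylor
  - book 5 (The Iron Gate): author_id=2 -> matches Lopez
  - book 6 (The Red Mountain): author_id=2 -> matches Lopez
  - book 7 (Winter Gardens): author_id=2 -> matches Lopez
  - book 8 (Paper Boats): author_id=3 -> matches Hall
  - book 9 (Northern Lights): author_id=2 -> matches Lopez
All 9 rows appear; 1 has NULL author.

SQL:
SELECT a.title, b.name AS author
FROM books a
LEFT JOIN authors b ON a.author_id = b.id

Result:
title            | author
-----------------+-------
Broken Clocks    | Taylor
Midnight Sun     | Lopez 
The Long Road    | NULL  
River Crossing   | Taylor
The Iron Gate    | Lopez 
The Red Mountain | Lopez 
Winter Gardens   | Lopez 
Paper Boats      | Hall  
Northern Lights  | Lopez 


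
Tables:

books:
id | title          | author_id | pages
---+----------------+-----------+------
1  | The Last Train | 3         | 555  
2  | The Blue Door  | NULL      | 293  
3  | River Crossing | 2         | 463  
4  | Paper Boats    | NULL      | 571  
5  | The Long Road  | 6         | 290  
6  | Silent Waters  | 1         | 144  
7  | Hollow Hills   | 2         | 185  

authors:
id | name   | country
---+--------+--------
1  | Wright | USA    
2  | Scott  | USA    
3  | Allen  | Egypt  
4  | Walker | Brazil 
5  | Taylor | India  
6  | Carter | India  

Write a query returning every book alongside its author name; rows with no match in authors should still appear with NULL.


LEFT JOIN keeps every row from books (the left table); where author_id has no match in authors, the author columns become NULL. Walk through each book:
  - book 1 (The Last Train): author_id=3 -> matches Allen
  - book 2 (The Blue Door): author_id=NULL, no match -> kept with NULL
  - book 3 (River Crossing): author_id=2 -> matches Scott
  - book 4 (Paper Boats): author_id=NULL, no match -> kept with NULL
  - book 5 (The Long Road): author_id=6 -> matches Carter
  - book 6 (Silent Waters): author_id=1 -> matches Wright
  - book 7 (Hollow Hills): author_id=2 -> matches Scott
All 7 rows appear; 2 have NULL author.

SQL:
SELECT a.title, b.name AS author
FROM books a
LEFT JOIN authors b ON a.author_id = b.id

Result:
title          | author
---------------+-------
The Last Train | Allen 
The Blue Door  | NULL  
River Crossing | Scott 
Paper Boats    | NULL  
The Long Road  | Carter
Silent Waters  | Wright
Hollow Hills   | Scott 


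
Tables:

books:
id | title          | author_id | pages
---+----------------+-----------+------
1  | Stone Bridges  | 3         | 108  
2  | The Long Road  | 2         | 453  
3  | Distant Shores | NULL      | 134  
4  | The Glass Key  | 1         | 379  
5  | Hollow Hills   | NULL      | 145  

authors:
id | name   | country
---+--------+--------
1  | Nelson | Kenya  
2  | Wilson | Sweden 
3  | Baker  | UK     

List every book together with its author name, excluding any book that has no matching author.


INNER JOIN keeps only books rows whose author_id matches an id in authors. Walk through each book:
  - book 1 (Stone Bridges): author_id=3 -> matches Baker
  - book 2 (The Long Road): author_id=2 -> matches Wilson
  - book 3 (Distant Shores): author_id=NULL, no match -> dropped
  - book 4 (The Glass Key): author_id=1 -> matches Nelson
  - book 5 (Hollow Hills): author_id=NULL, no match -> dropped
So 2 of 5 rows are dropped.

SQL:
SELECT a.title, b.name AS author
FROM books a
INNER JOIN authors b ON a.author_id = b.id

Result:
title         | author
--------------+-------
Stone Bridges | Baker 
The Long Road | Wilson
The Glass Key | Nelson


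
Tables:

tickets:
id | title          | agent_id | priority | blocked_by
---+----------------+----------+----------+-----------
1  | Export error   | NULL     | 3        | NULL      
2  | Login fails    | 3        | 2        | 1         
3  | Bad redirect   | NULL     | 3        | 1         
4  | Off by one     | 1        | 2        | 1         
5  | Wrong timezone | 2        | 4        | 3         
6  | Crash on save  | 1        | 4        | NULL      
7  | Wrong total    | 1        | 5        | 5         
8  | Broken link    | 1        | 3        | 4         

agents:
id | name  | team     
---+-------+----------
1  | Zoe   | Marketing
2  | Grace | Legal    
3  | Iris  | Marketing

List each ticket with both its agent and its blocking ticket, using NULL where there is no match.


Two LEFT JOINs from the same base table tickets: one to agents via agent_id, one to tickets itself via blocked_by. Both are LEFT so every ticket is preserved.
Match against agents:
  - ticket 1 (Export error): agent_id=NULL, no match -> kept with NULL
  - ticket 2 (Login fails): agent_id=3 -> matches Iris
  - ticket 3 (Bad redirect): agent_id=NULL, no match -> kept with NULL
  - ticket 4 (Off by one): agent_id=1 -> matches Zoe
  - ticket 5 (Wrong timezone): agent_id=2 -> matches Grace
  - ticket 6 (Crash on save): agent_id=1 -> matches Zoe
  - ticket 7 (Wrong total): agent_id=1 -> matches Zoe
  - ticket 8 (Broken link): agent_id=1 -> matches Zoe
Match against tickets (self):
  - ticket 1 (Export error): blocked_by=NULL -> NULL
  - ticket 2 (Login fails): blocked_by=1 -> Export error
  - ticket 3 (Bad redirect): blocked_by=1 -> Export error
  - ticket 4 (Off by one): blocked_by=1 -> Export error
  - ticket 5 (Wrong timezone): blocked_by=3 -> Bad redirect
  - ticket 6 (Crash on save): blocked_by=NULL -> NULL
  - ticket 7 (Wrong total): blocked_by=5 -> Wrong timezone
  - ticket 8 (Broken link): blocked_by=4 -> Off by one

SQL:
SELECT a.title, b.name AS agent, c.title AS blocked_by
FROM tickets a
LEFT JOIN agents b ON a.agent_id = b.id
LEFT JOIN tickets c ON a.blocked_by = c.id

Result:
title          | agent | blocked_by    
---------------+-------+---------------
Export error   | NULL  | NULL          
Login fails    | Iris  | Export error  
Bad redirect   | NULL  | Export error  
Off by one     | Zoe   | Export error  
Wrong timezone | Grace | Bad redirect  
Crash on save  | Zoe   | NULL          
Wrong total    | Zoe   | Wrong timezone
Broken link    | Zoe   | Off by one    


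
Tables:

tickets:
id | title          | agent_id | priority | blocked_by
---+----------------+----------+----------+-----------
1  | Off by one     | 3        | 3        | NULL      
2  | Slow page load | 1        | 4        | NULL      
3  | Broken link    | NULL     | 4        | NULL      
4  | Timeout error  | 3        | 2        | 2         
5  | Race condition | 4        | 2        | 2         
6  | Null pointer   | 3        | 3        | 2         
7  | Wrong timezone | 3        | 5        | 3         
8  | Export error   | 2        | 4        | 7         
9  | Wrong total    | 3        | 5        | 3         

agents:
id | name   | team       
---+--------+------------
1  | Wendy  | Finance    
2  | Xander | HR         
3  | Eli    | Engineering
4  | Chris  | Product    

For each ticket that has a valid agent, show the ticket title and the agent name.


INNER JOIN keeps only tickets rows whose agent_id matches an id in agents. Walk through each ticket:
  - ticket 1 (Off by one): agent_id=3 -> matches Eli
  - ticket 2 (Slow page load): agent_id=1 -> matches Wendy
  - ticket 3 (Broken link): agent_id=NULL, no match -> dropped
  - ticket 4 (Timeout error): agent_id=3 -> matches Eli
  - ticket 5 (Race condition): agent_id=4 -> matches Chris
  - ticket 6 (Null pointer): agent_id=3 -> matches Eli
  - ticket 7 (Wrong timezone): agent_id=3 -> matches Eli
  - ticket 8 (Export error): agent_id=2 -> matches Xander
  - ticket 9 (Wrong total): agent_id=3 -> matches Eli
So 1 of 9 rows is dropped.

SQL:
SELECT a.title, b.name AS agent
FROM tickets a
INNER JOIN agents b ON a.agent_id = b.id

Result:
title          | agent 
---------------+-------
Off by one     | Eli   
Slow page load | Wendy 
Timeout error  | Eli   
Race condition | Chris 
Null pointer   | Eli   
Wrong timezone | Eli   
Export error   | Xander
Wrong total    | Eli   
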